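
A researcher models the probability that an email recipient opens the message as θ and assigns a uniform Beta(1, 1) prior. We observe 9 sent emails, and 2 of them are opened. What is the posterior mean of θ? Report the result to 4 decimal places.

Observing 2 successes and 7 failures updates Beta(1, 1) by adding the success and failure counts to the two shape parameters: α = 1+2 = 3, β = 1+7 = 8.
Posterior mean = α/(α+β) = 3/11 = 0.2727.

Posterior mean ≈ 0.2727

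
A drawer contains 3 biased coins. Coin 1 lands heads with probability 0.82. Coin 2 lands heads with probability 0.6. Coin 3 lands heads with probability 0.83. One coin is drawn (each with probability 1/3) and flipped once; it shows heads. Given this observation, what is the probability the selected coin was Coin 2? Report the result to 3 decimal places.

Tabulate prior·likelihood by source: [1] prior 0.333333, lik 0.82, product 0.2733; [2] prior 0.333333, lik 0.6, product 0.2000; [3] prior 0.333333, lik 0.83, product 0.2767.
Normalizing constant = 0.75000; the posterior for Coin 2 is its product over the sum, 0.2000/0.75000 = 0.267.

Posterior probability ≈ 0.267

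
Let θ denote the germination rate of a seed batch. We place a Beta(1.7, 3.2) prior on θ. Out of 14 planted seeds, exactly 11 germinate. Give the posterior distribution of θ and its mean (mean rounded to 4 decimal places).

The binomial likelihood is conjugate to the Beta prior: with 11 successes and 3 failures, the posterior is Beta(1.7+11, 3.2+3) = Beta(12.7, 6.2).
E[θ | data] = 12.7/(12.7+6.2) = 0.6720.

Posterior: Beta(12.7, 6.2); mean ≈ 0.6720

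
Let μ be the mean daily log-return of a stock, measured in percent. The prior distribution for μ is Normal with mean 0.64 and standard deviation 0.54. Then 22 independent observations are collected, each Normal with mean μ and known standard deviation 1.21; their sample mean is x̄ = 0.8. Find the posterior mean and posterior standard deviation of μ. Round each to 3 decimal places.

With known σ, the Normal prior is conjugate. Weight on the data is w = (n/σ²)/(n/σ² + 1/τ₀²) = 15.0263/(15.0263+3.42936) = 0.81418.
Posterior mean = w·x̄ + (1−w)·μ₀ = 0.81418·0.8 + 0.18582·0.64 = 0.770. Posterior variance = 1/(15.0263+3.42936) = 0.0541839, so SD = 0.233.

Posterior mean ≈ 0.770; posterior SD ≈ 0.233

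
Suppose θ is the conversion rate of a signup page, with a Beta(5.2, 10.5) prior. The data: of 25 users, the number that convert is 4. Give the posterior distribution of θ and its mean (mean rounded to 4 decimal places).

Posterior: Beta(9.2, 31.5); mean ≈ 0.2260

The binomial likelihood is conjugate to the Beta prior: with 4 successes and 21 failures, the posterior is Beta(5.2+4, 10.5+21) = Beta(9.2, 31.5).
Posterior mean = α/(α+β) = 9.2/40.7 = 0.2260.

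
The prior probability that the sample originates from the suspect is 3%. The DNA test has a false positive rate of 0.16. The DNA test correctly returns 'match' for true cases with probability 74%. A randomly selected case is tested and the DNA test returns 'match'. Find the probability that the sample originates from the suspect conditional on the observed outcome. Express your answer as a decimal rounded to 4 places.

Let H be the event that the sample originates from the suspect. P(H) = 0.03, so P(¬H) = 0.97. With E the 'match' result, P(E|H) = 0.74 and P(E|¬H) = 0.16.
P(E) = 0.74·0.03 + 0.16·0.97 = 0.022200 + 0.15520 = 0.17740.
By Bayes' theorem, P(H|E) = 0.022200 / 0.17740 = 0.1251.

P(H | E) ≈ 0.1251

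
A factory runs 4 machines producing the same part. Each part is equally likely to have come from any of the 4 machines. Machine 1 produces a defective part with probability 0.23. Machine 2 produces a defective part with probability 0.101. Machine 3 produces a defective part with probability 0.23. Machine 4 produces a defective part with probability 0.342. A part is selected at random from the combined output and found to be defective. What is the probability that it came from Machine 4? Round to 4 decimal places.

Posterior probability ≈ 0.3787

Tabulate prior·likelihood by source: [1] prior 0.25, lik 0.23, product 0.05750; [2] prior 0.25, lik 0.101, product 0.02525; [3] prior 0.25, lik 0.23, product 0.05750; [4] prior 0.25, lik 0.342, product 0.08550.
Normalizing constant = 0.22575; the posterior for Machine 4 is its product over the sum, 0.08550/0.22575 = 0.3787.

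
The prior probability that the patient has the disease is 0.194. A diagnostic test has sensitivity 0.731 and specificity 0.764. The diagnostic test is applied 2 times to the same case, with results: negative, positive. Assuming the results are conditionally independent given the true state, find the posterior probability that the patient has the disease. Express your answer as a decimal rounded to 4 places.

With H the event that the patient has the disease, the joint likelihood of the observed sequence is P(data|H) = 0.269·0.731 = 0.19664 and P(data|¬H) = 0.764·0.236 = 0.18030.
Bayes: P(H|data) = 0.194·0.19664 / (0.194·0.19664 + 0.806·0.18030) = 0.038148/0.18347 = 0.2079.

Posterior P(H) ≈ 0.2079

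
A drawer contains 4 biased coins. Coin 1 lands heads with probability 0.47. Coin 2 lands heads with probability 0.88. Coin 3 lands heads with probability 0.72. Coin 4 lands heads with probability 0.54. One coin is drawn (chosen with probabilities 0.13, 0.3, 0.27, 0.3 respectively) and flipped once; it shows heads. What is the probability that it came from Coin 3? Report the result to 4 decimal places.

Tabulate prior·likelihood by source: [1] prior 0.13, lik 0.47, product 0.06110; [2] prior 0.3, lik 0.88, product 0.2640; [3] prior 0.27, lik 0.72, product 0.1944; [4] prior 0.3, lik 0.54, product 0.1620.
Normalizing constant = 0.68150; the posterior for Coin 3 is its product over the sum, 0.1944/0.68150 = 0.2853.

Posterior probability ≈ 0.2853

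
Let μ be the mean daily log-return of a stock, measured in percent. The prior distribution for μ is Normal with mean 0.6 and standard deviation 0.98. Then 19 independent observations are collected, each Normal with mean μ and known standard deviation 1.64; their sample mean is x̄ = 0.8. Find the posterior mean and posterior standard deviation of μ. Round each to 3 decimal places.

Prior precision 1/τ₀² = 1/0.98² = 1.04123; data precision n/σ² = 19/1.64² = 7.06425.
Posterior precision = 1.04123 + 7.06425 = 8.10548, giving posterior SD = 1/√8.10548 = 0.351.
Posterior mean = (1.04123·0.6 + 7.06425·0.8) / 8.10548 = 0.774.

Posterior mean ≈ 0.774; posterior SD ≈ 0.351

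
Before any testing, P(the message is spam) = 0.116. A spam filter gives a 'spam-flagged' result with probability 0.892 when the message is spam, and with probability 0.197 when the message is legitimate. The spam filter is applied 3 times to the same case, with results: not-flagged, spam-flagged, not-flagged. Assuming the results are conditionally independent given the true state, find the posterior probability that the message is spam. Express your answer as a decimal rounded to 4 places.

Posterior P(H) ≈ 0.0106

With H the event that the message is spam, the joint likelihood of the observed sequence is P(data|H) = 0.108·0.892·0.108 = 0.010404 and P(data|¬H) = 0.803·0.197·0.803 = 0.12703.
Bayes: P(H|data) = 0.116·0.010404 / (0.116·0.010404 + 0.884·0.12703) = 0.0012069/0.11350 = 0.0106.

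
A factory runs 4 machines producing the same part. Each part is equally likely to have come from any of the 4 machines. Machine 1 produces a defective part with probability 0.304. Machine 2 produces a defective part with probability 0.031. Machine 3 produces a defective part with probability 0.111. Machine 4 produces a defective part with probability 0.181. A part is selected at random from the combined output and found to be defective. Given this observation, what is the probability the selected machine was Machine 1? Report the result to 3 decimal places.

Posterior probability ≈ 0.485

P(defective|M1) = 0.304; P(defective|M2) = 0.031; P(defective|M3) = 0.111; P(defective|M4) = 0.181.
Prior × likelihood for each source: 0.25·0.304=0.07600, 0.25·0.031=0.007750, 0.25·0.111=0.02775, 0.25·0.181=0.04525. Summing gives P(defective) = 0.15675.
P(Machine 1 | defective) = 0.07600 / 0.15675 = 0.485.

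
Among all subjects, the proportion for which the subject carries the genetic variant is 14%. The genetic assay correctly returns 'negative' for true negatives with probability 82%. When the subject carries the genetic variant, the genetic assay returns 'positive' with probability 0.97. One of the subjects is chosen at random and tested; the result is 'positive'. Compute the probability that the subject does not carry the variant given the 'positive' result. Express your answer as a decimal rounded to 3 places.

Let H be the event that the subject carries the genetic variant. P(H) = 0.14, so P(¬H) = 0.86. With E the 'positive' result, P(E|H) = 0.97 and P(E|¬H) = 0.18.
P(E) = 0.97·0.14 + 0.18·0.86 = 0.13580 + 0.15480 = 0.29060.
By Bayes' theorem, P(H|E) = 0.13580 / 0.29060 = 0.467. Hence P(¬H|E) = 1 − 0.467 = 0.533.

P(¬H | E) ≈ 0.533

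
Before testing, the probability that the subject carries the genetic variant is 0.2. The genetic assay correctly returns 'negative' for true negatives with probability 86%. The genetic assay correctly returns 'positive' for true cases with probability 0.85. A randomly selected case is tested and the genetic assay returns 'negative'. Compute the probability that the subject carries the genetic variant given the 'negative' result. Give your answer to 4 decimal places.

P(H | E) ≈ 0.0418

Let H be the event that the subject carries the genetic variant. P(H) = 0.2, so P(¬H) = 0.8. With E the 'negative' result, P(E|H) = 0.15 and P(E|¬H) = 0.86.
P(E) = 0.15·0.2 + 0.86·0.8 = 0.030000 + 0.68800 = 0.71800.
By Bayes' theorem, P(H|E) = 0.030000 / 0.71800 = 0.0418.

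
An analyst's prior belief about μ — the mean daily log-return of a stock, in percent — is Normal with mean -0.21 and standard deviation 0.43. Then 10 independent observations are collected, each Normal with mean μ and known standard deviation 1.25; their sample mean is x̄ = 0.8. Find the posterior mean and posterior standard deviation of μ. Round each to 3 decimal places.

With known σ, the Normal prior is conjugate. Weight on the data is w = (n/σ²)/(n/σ² + 1/τ₀²) = 6.40000/(6.40000+5.40833) = 0.54199.
Posterior mean = w·x̄ + (1−w)·μ₀ = 0.54199·0.8 + 0.45801·-0.21 = 0.337. Posterior variance = 1/(6.40000+5.40833) = 0.0846860, so SD = 0.291.

Posterior mean ≈ 0.337; posterior SD ≈ 0.291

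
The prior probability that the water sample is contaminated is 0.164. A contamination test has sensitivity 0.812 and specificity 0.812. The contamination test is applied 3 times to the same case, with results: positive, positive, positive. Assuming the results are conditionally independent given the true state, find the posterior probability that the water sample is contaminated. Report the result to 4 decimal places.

With H the event that the water sample is contaminated, the joint likelihood of the observed sequence is P(data|H) = 0.812·0.812·0.812 = 0.53539 and P(data|¬H) = 0.188·0.188·0.188 = 0.0066447.
Bayes: P(H|data) = 0.164·0.53539 / (0.164·0.53539 + 0.836·0.0066447) = 0.087804/0.093358 = 0.9405.

Posterior P(H) ≈ 0.9405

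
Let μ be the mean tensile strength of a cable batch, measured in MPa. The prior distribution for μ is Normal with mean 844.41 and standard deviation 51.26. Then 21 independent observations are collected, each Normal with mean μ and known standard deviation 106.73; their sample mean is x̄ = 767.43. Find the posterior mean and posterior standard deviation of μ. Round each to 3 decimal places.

Posterior mean ≈ 780.603; posterior SD ≈ 21.204

With known σ, the Normal prior is conjugate. Weight on the data is w = (n/σ²)/(n/σ² + 1/τ₀²) = 0.00184351/(0.00184351+0.00038058) = 0.82888.
Posterior mean = w·x̄ + (1−w)·μ₀ = 0.82888·767.43 + 0.17112·844.41 = 780.603. Posterior variance = 1/(0.00184351+0.00038058) = 449.622, so SD = 21.204.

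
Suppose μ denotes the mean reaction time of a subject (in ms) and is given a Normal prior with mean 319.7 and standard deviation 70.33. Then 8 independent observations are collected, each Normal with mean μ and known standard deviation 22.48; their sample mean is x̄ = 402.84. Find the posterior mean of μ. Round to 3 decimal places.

Posterior mean ≈ 401.792

Prior precision 1/τ₀² = 1/70.33² = 0.00020217; data precision n/σ² = 8/22.48² = 0.0158306.
Posterior precision = 0.00020217 + 0.0158306 = 0.0160328.
Posterior mean = (0.00020217·319.7 + 0.0158306·402.84) / 0.0160328 = 401.792.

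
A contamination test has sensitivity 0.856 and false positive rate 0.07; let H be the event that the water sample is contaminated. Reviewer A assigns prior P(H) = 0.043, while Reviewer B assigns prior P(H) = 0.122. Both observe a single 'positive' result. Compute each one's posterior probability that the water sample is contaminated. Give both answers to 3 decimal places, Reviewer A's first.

Reviewer A: 0.355; Reviewer B: 0.630

P('+'|H) = 0.856, P('+'|¬H) = 0.07.
Reviewer A: numerator 0.856·0.043 = 0.036808; evidence = 0.036808+0.07·0.957 = 0.10380; posterior = 0.355.
Reviewer B: numerator 0.856·0.122 = 0.10443; evidence = 0.10443+0.07·0.878 = 0.16589; posterior = 0.630.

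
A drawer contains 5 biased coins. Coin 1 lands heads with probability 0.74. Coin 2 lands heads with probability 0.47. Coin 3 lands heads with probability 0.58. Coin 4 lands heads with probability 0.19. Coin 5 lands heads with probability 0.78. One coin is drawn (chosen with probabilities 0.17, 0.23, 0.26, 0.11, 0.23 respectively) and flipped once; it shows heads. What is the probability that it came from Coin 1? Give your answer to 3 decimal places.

P(heads|C1) = 0.74; P(heads|C2) = 0.47; P(heads|C3) = 0.58; P(heads|C4) = 0.19; P(heads|C5) = 0.78.
Prior × likelihood for each source: 0.17·0.74=0.1258, 0.23·0.47=0.1081, 0.26·0.58=0.1508, 0.11·0.19=0.02090, 0.23·0.78=0.1794. Summing gives P(heads) = 0.58500.
P(Coin 1 | heads) = 0.1258 / 0.58500 = 0.215.

Posterior probability ≈ 0.215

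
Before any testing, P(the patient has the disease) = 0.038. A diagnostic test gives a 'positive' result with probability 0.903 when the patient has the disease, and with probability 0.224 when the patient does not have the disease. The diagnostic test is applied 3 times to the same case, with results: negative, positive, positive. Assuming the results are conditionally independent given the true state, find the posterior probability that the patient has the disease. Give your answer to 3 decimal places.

Let H be the event that the patient has the disease; start with P(H) = 0.038. P('positive'|H) = 0.903, P('positive'|¬H) = 0.224.
Update on result 1 ('negative'): P(H) ← 0.097·0.0380 / (0.097·0.0380 + 0.776·0.9620) = 0.0036860/0.75020 = 0.0049.
Update on result 2 ('positive'): P(H) ← 0.903·0.0049 / (0.903·0.0049 + 0.224·0.9951) = 0.0044368/0.22734 = 0.0195.
Update on result 3 ('positive'): P(H) ← 0.903·0.0195 / (0.903·0.0195 + 0.224·0.9805) = 0.017623/0.23725 = 0.0743.

Posterior P(H) ≈ 0.074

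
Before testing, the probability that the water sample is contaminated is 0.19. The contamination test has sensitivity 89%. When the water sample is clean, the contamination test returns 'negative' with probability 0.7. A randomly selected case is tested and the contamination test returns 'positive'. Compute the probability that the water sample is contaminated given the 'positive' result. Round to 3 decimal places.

P(H | E) ≈ 0.410

Let H be the event that the water sample is contaminated. P(H) = 0.19, so P(¬H) = 0.81. With E the 'positive' result, P(E|H) = 0.89 and P(E|¬H) = 0.3.
P(E) = 0.89·0.19 + 0.3·0.81 = 0.16910 + 0.24300 = 0.41210.
By Bayes' theorem, P(H|E) = 0.16910 / 0.41210 = 0.410.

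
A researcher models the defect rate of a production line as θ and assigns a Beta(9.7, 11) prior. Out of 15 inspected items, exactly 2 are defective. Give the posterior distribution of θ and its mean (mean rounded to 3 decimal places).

Posterior: Beta(11.7, 24); mean ≈ 0.328

The binomial likelihood is conjugate to the Beta prior: with 2 successes and 13 failures, the posterior is Beta(9.7+2, 11+13) = Beta(11.7, 24).
E[θ | data] = 11.7/(11.7+24) = 0.328.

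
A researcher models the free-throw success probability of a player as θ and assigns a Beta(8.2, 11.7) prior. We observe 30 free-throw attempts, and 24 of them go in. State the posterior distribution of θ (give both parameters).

Observing 24 successes and 6 failures updates Beta(8.2, 11.7) by adding the success and failure counts to the two shape parameters: α = 8.2+24 = 32.2, β = 11.7+6 = 17.7.

Posterior: Beta(32.2, 17.7)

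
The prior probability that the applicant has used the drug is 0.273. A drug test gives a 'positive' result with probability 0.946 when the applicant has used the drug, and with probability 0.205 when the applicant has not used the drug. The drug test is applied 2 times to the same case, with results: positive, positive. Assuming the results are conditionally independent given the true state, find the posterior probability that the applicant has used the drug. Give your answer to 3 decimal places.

Let H be the event that the applicant has used the drug; start with P(H) = 0.273. P('positive'|H) = 0.946, P('positive'|¬H) = 0.205.
Update on result 1 ('positive'): P(H) ← 0.946·0.2730 / (0.946·0.2730 + 0.205·0.7270) = 0.25826/0.40729 = 0.6341.
Update on result 2 ('positive'): P(H) ← 0.946·0.6341 / (0.946·0.6341 + 0.205·0.3659) = 0.59984/0.67486 = 0.8888.

Posterior P(H) ≈ 0.889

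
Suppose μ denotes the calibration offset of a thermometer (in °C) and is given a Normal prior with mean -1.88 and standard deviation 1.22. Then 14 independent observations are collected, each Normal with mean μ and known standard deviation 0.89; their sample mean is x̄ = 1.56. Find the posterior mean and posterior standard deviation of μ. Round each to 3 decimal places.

Posterior mean ≈ 1.434; posterior SD ≈ 0.233

With known σ, the Normal prior is conjugate. Weight on the data is w = (n/σ²)/(n/σ² + 1/τ₀²) = 17.6745/(17.6745+0.671862) = 0.96338.
Posterior mean = w·x̄ + (1−w)·μ₀ = 0.96338·1.56 + 0.036621·-1.88 = 1.434. Posterior variance = 1/(17.6745+0.671862) = 0.0545066, so SD = 0.233.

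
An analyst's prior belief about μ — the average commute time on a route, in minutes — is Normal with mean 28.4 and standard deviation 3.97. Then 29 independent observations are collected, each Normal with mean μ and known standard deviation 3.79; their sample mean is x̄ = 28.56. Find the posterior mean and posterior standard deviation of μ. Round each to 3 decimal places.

Prior precision 1/τ₀² = 1/3.97² = 0.0634482; data precision n/σ² = 29/3.79² = 2.01892.
Posterior precision = 0.0634482 + 2.01892 = 2.08237, giving posterior SD = 1/√2.08237 = 0.693.
Posterior mean = (0.0634482·28.4 + 2.01892·28.56) / 2.08237 = 28.555.

Posterior mean ≈ 28.555; posterior SD ≈ 0.693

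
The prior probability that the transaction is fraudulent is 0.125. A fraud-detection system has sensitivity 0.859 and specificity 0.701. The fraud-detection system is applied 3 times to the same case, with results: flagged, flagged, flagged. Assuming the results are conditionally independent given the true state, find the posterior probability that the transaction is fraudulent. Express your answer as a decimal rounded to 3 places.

Let H be the event that the transaction is fraudulent; start with P(H) = 0.125. P('flagged'|H) = 0.859, P('flagged'|¬H) = 0.299.
Update on result 1 ('flagged'): P(H) ← 0.859·0.1250 / (0.859·0.1250 + 0.299·0.8750) = 0.10737/0.36900 = 0.2910.
Update on result 2 ('flagged'): P(H) ← 0.859·0.2910 / (0.859·0.2910 + 0.299·0.7090) = 0.24996/0.46195 = 0.5411.
Update on result 3 ('flagged'): P(H) ← 0.859·0.5411 / (0.859·0.5411 + 0.299·0.4589) = 0.46480/0.60201 = 0.7721.

Posterior P(H) ≈ 0.772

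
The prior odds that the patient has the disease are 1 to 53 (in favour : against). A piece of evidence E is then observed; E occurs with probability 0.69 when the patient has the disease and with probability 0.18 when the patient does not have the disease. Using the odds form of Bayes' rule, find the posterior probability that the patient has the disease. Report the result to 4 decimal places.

Posterior probability ≈ 0.0674

Prior odds = 1/53 = 0.018868.
Likelihood ratio for E = 0.69/0.18 = 3.8333.
Posterior odds = prior odds × LR = 0.072327.
Posterior probability = odds/(1+odds) = 0.072327/1.0723 = 0.0674.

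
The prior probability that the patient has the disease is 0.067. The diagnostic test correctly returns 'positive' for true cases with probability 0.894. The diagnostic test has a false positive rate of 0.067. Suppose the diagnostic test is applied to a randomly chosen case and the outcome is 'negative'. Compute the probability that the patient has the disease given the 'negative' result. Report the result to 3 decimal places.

P(H | E) ≈ 0.008

Write H for 'the patient has the disease'. Prior odds H:¬H = 0.067/0.933 = 0.071811. For the 'negative' outcome, the likelihood ratio is 0.106/0.933 = 0.11361.
Posterior odds = 0.071811 × 0.11361 = 0.0081586, so P(H|E) = 0.0081586/(1+0.0081586) = 0.008.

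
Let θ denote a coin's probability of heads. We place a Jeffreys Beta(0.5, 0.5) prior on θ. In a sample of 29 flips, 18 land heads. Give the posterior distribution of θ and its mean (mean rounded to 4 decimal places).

Observing 18 successes and 11 failures updates Beta(0.5, 0.5) by adding the success and failure counts to the two shape parameters: α = 0.5+18 = 18.5, β = 0.5+11 = 11.5.
E[θ | data] = 18.5/(18.5+11.5) = 0.6167.

Posterior: Beta(18.5, 11.5); mean ≈ 0.6167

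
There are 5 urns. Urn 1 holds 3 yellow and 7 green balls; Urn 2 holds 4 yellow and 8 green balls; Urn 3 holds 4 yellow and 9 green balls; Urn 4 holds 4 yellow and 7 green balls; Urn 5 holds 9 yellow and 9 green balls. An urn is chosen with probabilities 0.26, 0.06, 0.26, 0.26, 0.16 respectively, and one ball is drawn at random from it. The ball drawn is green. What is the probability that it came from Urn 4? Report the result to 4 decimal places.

Tabulate prior·likelihood by source: [1] prior 0.26, lik 0.7, product 0.1820; [2] prior 0.06, lik 0.6667, product 0.04000; [3] prior 0.26, lik 0.6923, product 0.1800; [4] prior 0.26, lik 0.6364, product 0.1655; [5] prior 0.16, lik 0.5, product 0.08000.
Normalizing constant = 0.64745; the posterior for Urn 4 is its product over the sum, 0.1655/0.64745 = 0.2555.

Posterior probability ≈ 0.2555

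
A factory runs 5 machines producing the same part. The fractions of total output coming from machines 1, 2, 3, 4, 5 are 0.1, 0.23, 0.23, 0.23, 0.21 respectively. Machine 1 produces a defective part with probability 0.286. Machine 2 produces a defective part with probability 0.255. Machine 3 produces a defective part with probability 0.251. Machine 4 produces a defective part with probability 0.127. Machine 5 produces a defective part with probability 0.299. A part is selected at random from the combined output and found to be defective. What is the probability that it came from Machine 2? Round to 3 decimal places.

Tabulate prior·likelihood by source: [1] prior 0.1, lik 0.286, product 0.02860; [2] prior 0.23, lik 0.255, product 0.05865; [3] prior 0.23, lik 0.251, product 0.05773; [4] prior 0.23, lik 0.127, product 0.02921; [5] prior 0.21, lik 0.299, product 0.06279.
Normalizing constant = 0.23698; the posterior for Machine 2 is its product over the sum, 0.05865/0.23698 = 0.247.

Posterior probability ≈ 0.247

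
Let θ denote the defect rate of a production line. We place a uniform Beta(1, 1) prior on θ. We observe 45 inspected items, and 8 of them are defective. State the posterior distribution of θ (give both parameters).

Posterior: Beta(9, 38)

The binomial likelihood is conjugate to the Beta prior: with 8 successes and 37 failures, the posterior is Beta(1+8, 1+37) = Beta(9, 38).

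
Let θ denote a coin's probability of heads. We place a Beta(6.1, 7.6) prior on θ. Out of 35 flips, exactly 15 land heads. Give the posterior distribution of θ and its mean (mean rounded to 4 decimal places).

Posterior: Beta(21.1, 27.6); mean ≈ 0.4333

Observing 15 successes and 20 failures updates Beta(6.1, 7.6) by adding the success and failure counts to the two shape parameters: α = 6.1+15 = 21.1, β = 7.6+20 = 27.6.
Posterior mean = α/(α+β) = 21.1/48.7 = 0.4333.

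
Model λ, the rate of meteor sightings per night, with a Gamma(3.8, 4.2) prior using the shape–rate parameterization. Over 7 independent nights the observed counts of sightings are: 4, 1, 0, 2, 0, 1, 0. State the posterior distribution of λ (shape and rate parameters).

Posterior: Gamma(shape=11.8, rate=11.2)

Total count ∑xᵢ = 8 over n = 7 nights.
Gamma is conjugate to the Poisson likelihood: posterior is Gamma(shape = 3.8+8 = 11.8, rate = 4.2+7 = 11.2).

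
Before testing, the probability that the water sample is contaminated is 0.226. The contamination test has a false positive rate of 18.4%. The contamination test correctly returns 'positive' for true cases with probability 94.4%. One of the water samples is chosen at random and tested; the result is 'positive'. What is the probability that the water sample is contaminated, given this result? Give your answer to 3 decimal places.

P(H | E) ≈ 0.600

Let H be the event that the water sample is contaminated. P(H) = 0.226, so P(¬H) = 0.774. With E the 'positive' result, P(E|H) = 0.944 and P(E|¬H) = 0.184.
P(E) = 0.944·0.226 + 0.184·0.774 = 0.21334 + 0.14242 = 0.35576.
By Bayes' theorem, P(H|E) = 0.21334 / 0.35576 = 0.600.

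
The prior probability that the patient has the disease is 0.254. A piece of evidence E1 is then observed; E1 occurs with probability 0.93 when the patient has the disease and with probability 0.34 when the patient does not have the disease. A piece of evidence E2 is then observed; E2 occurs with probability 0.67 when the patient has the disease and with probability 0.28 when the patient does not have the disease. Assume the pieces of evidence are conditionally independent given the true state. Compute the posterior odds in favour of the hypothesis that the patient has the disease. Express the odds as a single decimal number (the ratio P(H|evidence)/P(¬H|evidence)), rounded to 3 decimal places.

Posterior odds ≈ 2.229

Prior odds = 0.254/(1−0.254) = 0.34048. In log-odds, ln(0.34048) = -1.0774.
Add log likelihood ratios: ln(2.7353) + ln(2.3929) = 1.8787.
Posterior log-odds = 0.80134, so posterior odds = exp(0.80134) = 2.2285.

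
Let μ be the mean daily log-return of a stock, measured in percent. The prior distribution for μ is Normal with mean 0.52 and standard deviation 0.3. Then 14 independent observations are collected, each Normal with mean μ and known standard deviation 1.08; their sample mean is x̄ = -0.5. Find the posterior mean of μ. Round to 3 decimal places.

Posterior mean ≈ -0.010

With known σ, the Normal prior is conjugate. Weight on the data is w = (n/σ²)/(n/σ² + 1/τ₀²) = 12.0027/(12.0027+11.1111) = 0.51929.
Posterior mean = w·x̄ + (1−w)·μ₀ = 0.51929·-0.5 + 0.48071·0.52 = -0.010.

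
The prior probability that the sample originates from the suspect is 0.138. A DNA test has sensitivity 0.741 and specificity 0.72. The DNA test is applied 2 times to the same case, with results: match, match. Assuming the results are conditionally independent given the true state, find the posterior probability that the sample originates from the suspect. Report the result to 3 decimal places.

Posterior P(H) ≈ 0.529

With H the event that the sample originates from the suspect, the joint likelihood of the observed sequence is P(data|H) = 0.741·0.741 = 0.54908 and P(data|¬H) = 0.28·0.28 = 0.078400.
Bayes: P(H|data) = 0.138·0.54908 / (0.138·0.54908 + 0.862·0.078400) = 0.075773/0.14335 = 0.5286.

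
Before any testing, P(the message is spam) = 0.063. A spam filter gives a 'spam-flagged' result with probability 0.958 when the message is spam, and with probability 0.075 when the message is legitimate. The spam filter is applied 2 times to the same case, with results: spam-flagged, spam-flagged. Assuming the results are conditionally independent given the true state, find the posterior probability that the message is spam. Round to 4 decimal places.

With H the event that the message is spam, the joint likelihood of the observed sequence is P(data|H) = 0.958·0.958 = 0.91776 and P(data|¬H) = 0.075·0.075 = 0.0056250.
Bayes: P(H|data) = 0.063·0.91776 / (0.063·0.91776 + 0.937·0.0056250) = 0.057819/0.063090 = 0.9165.

Posterior P(H) ≈ 0.9165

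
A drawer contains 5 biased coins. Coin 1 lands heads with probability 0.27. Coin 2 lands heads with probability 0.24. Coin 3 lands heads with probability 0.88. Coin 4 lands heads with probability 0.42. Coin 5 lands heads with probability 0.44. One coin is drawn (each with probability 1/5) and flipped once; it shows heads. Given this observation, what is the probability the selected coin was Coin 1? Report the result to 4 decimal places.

P(heads|C1) = 0.27; P(heads|C2) = 0.24; P(heads|C3) = 0.88; P(heads|C4) = 0.42; P(heads|C5) = 0.44.
Prior × likelihood for each source: 0.2·0.27=0.05400, 0.2·0.24=0.04800, 0.2·0.88=0.1760, 0.2·0.42=0.08400, 0.2·0.44=0.08800. Summing gives P(heads) = 0.45000.
P(Coin 1 | heads) = 0.05400 / 0.45000 = 0.1200.

Posterior probability ≈ 0.1200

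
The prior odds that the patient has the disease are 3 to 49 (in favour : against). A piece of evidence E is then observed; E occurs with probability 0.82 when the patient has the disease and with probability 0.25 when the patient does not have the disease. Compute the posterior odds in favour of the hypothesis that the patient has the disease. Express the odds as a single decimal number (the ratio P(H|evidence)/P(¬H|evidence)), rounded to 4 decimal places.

Posterior odds ≈ 0.2008

Prior odds = 3/49 = 0.061224. In log-odds, ln(0.061224) = -2.7932.
Add log likelihood ratio: ln(3.2800) = 1.1878.
Posterior log-odds = -1.6054, so posterior odds = exp(-1.6054) = 0.20082.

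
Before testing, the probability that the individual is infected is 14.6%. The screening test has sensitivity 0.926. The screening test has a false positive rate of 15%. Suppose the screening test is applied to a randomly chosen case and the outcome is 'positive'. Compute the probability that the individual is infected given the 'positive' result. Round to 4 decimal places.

P(H | E) ≈ 0.5135

Write H for 'the individual is infected'. Prior odds H:¬H = 0.146/0.854 = 0.17096. For the 'positive' outcome, the likelihood ratio is 0.926/0.15 = 6.1733.
Posterior odds = 0.17096 × 6.1733 = 1.0554, so P(H|E) = 1.0554/(1+1.0554) = 0.5135.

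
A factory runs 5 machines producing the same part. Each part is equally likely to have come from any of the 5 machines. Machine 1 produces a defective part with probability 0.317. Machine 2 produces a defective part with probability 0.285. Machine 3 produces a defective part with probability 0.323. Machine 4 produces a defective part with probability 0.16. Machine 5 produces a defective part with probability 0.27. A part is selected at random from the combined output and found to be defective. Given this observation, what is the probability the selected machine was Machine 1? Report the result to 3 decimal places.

P(defective|M1) = 0.317; P(defective|M2) = 0.285; P(defective|M3) = 0.323; P(defective|M4) = 0.16; P(defective|M5) = 0.27.
Prior × likelihood for each source: 0.2·0.317=0.06340, 0.2·0.285=0.05700, 0.2·0.323=0.06460, 0.2·0.16=0.03200, 0.2·0.27=0.05400. Summing gives P(defective) = 0.27100.
P(Machine 1 | defective) = 0.06340 / 0.27100 = 0.234.

Posterior probability ≈ 0.234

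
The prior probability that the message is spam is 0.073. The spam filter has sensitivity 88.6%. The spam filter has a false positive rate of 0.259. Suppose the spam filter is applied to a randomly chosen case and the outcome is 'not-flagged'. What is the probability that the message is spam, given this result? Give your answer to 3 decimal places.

P(H | E) ≈ 0.012

Let H be the event that the message is spam. P(H) = 0.073, so P(¬H) = 0.927. With E the 'not-flagged' result, P(E|H) = 0.114 and P(E|¬H) = 0.741.
P(E) = 0.114·0.073 + 0.741·0.927 = 0.0083220 + 0.68691 = 0.69523.
By Bayes' theorem, P(H|E) = 0.0083220 / 0.69523 = 0.012.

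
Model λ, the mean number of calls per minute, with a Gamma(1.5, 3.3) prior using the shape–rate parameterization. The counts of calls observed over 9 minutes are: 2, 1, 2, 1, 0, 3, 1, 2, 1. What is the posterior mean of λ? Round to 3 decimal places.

Posterior mean ≈ 1.179

The Poisson likelihood adds the total count to the shape and the number of exposure periods to the rate. Here ∑xᵢ = 13 and n = 9, so shape 1.5→14.5 and rate 3.3→12.3.
E[λ | data] = 14.5/12.3 = 1.179.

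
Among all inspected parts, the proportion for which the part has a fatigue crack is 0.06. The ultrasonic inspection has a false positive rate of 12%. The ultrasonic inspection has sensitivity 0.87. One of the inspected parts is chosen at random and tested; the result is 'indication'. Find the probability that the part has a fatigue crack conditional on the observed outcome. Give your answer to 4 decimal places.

Write H for 'the part has a fatigue crack'. Prior odds H:¬H = 0.06/0.94 = 0.063830. For the 'indication' outcome, the likelihood ratio is 0.87/0.12 = 7.2500.
Posterior odds = 0.063830 × 7.2500 = 0.46277, so P(H|E) = 0.46277/(1+0.46277) = 0.3164.

P(H | E) ≈ 0.3164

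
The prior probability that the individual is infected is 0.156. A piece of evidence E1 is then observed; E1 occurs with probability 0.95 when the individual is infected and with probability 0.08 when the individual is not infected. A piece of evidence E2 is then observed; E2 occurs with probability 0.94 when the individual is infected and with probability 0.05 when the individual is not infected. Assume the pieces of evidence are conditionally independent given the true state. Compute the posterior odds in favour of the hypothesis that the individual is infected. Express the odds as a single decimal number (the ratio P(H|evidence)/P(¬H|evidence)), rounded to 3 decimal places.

Posterior odds ≈ 41.264

Prior odds = 0.156/(1−0.156) = 0.18483.
Likelihood ratio for E1 = 0.95/0.08 = 11.875.
Likelihood ratio for E2 = 0.94/0.05 = 18.800.
Posterior odds = prior odds × LR₁ × LR₂ = 41.264.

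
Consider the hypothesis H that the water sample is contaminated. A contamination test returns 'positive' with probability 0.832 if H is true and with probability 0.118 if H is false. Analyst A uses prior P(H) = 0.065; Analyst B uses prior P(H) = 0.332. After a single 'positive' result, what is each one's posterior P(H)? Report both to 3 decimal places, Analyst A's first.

Analyst A: 0.329; Analyst B: 0.778

P('+'|H) = 0.832, P('+'|¬H) = 0.118.
Analyst A: numerator 0.832·0.065 = 0.054080; evidence = 0.054080+0.118·0.935 = 0.16441; posterior = 0.329.
Analyst B: numerator 0.832·0.332 = 0.27622; evidence = 0.27622+0.118·0.668 = 0.35505; posterior = 0.778.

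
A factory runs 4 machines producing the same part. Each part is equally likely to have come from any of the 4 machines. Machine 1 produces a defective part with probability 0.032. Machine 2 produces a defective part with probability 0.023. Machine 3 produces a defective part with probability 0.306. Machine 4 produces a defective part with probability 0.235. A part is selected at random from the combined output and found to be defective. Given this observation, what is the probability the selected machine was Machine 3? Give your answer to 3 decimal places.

Posterior probability ≈ 0.513

Tabulate prior·likelihood by source: [1] prior 0.25, lik 0.032, product 0.008000; [2] prior 0.25, lik 0.023, product 0.005750; [3] prior 0.25, lik 0.306, product 0.07650; [4] prior 0.25, lik 0.235, product 0.05875.
Normalizing constant = 0.14900; the posterior for Machine 3 is its product over the sum, 0.07650/0.14900 = 0.513.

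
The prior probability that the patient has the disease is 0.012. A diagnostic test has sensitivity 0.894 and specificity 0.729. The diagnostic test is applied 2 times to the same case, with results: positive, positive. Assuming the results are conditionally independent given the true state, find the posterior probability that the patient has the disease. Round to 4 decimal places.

Let H be the event that the patient has the disease; start with P(H) = 0.012. P('positive'|H) = 0.894, P('positive'|¬H) = 0.271.
Update on result 1 ('positive'): P(H) ← 0.894·0.0120 / (0.894·0.0120 + 0.271·0.9880) = 0.010728/0.27848 = 0.0385.
Update on result 2 ('positive'): P(H) ← 0.894·0.0385 / (0.894·0.0385 + 0.271·0.9615) = 0.034440/0.29500 = 0.1167.

Posterior P(H) ≈ 0.1167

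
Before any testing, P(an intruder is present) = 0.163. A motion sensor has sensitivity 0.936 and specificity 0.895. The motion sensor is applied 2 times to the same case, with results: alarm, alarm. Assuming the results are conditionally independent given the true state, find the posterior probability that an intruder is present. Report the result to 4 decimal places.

Posterior P(H) ≈ 0.9393

With H the event that an intruder is present, the joint likelihood of the observed sequence is P(data|H) = 0.936·0.936 = 0.87610 and P(data|¬H) = 0.105·0.105 = 0.011025.
Bayes: P(H|data) = 0.163·0.87610 / (0.163·0.87610 + 0.837·0.011025) = 0.14280/0.15203 = 0.9393.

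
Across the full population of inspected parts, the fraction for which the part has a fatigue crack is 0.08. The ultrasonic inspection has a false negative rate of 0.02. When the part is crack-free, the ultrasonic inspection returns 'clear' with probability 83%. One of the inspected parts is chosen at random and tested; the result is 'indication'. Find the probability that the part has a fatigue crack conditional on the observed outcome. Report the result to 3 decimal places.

Write H for 'the part has a fatigue crack'. Prior odds H:¬H = 0.08/0.92 = 0.086957. For the 'indication' outcome, the likelihood ratio is 0.98/0.17 = 5.7647.
Posterior odds = 0.086957 × 5.7647 = 0.50128, so P(H|E) = 0.50128/(1+0.50128) = 0.334.

P(H | E) ≈ 0.334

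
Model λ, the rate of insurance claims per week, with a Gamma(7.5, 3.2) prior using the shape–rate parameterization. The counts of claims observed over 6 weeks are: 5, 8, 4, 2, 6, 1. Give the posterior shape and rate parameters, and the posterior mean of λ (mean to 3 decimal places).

Total count ∑xᵢ = 26 over n = 6 weeks.
Gamma is conjugate to the Poisson likelihood: posterior is Gamma(shape = 7.5+26 = 33.5, rate = 3.2+6 = 9.2).
Posterior mean = shape/rate = 33.5/9.2 = 3.641.

Posterior: Gamma(shape=33.5, rate=9.2); mean ≈ 3.641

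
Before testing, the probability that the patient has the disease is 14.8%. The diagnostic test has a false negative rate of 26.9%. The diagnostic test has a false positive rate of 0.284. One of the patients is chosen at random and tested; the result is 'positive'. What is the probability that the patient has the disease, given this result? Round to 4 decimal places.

P(H | E) ≈ 0.3090

Write H for 'the patient has the disease'. Prior odds H:¬H = 0.148/0.852 = 0.17371. For the 'positive' outcome, the likelihood ratio is 0.731/0.284 = 2.5739.
Posterior odds = 0.17371 × 2.5739 = 0.44712, so P(H|E) = 0.44712/(1+0.44712) = 0.3090.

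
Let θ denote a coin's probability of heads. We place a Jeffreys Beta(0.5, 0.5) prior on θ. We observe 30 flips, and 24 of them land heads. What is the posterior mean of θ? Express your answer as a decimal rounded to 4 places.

Posterior mean ≈ 0.7903

Observing 24 successes and 6 failures updates Beta(0.5, 0.5) by adding the success and failure counts to the two shape parameters: α = 0.5+24 = 24.5, β = 0.5+6 = 6.5.
Posterior mean = α/(α+β) = 24.5/31 = 0.7903.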